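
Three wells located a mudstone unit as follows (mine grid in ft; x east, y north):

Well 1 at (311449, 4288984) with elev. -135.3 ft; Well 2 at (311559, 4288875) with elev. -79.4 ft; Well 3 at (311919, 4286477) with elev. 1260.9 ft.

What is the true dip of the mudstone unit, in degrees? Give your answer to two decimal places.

29.66°

Let the plane be z = a·x + b·y + c.
Well 2−Well 1: 110a − 109b = 55.9;  Well 3−Well 1: 470a − 2507b = 1396.2.
Solving gives a = −0.05364, b = −0.56698.
Gradient magnitude |∇z| = √(a² + b²) = √(0.00288 + 0.32146) = 0.56951.
True dip = arctan(0.56951) = 29.66°, dipping toward N (azimuth ≈ 005°).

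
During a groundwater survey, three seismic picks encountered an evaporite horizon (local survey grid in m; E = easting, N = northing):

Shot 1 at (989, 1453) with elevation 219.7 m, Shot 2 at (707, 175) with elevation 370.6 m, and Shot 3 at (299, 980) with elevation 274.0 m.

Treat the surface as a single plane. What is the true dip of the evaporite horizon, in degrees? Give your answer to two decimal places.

6.77°

Let the plane be z = a·E + b·N + c.
Shot 2−Shot 1: −282a − 1278b = 150.9;  Shot 3−Shot 1: −690a − 473b = 54.3.
Solving gives a = 0.00265, b = −0.11866.
Gradient magnitude |∇z| = √(a² + b²) = √(0.00001 + 0.01408) = 0.11869.
True dip = arctan(0.11869) = 6.77°, dipping toward N (azimuth ≈ 359°).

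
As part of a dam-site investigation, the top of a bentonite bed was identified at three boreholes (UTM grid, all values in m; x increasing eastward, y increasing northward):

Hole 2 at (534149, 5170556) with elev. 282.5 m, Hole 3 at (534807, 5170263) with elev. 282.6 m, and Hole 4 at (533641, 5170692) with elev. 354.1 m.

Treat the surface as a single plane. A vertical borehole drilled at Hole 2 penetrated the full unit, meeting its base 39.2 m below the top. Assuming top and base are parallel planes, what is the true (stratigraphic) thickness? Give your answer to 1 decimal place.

Let the plane be z = a·x + b·y + c.
Hole 3−Hole 2: 658a − 293b = 0.1;  Hole 4−Hole 2: −508a + 136b = 71.6.
Solving gives a = −0.35367, b = −0.79459.
|∇z| = √(a²+b²) = 0.86974, so dip δ = arctan(0.86974) = 41.01°.
True thickness = vertical thickness × cos δ = 39.2 × cos 41.01° = 29.6 m.

29.6 m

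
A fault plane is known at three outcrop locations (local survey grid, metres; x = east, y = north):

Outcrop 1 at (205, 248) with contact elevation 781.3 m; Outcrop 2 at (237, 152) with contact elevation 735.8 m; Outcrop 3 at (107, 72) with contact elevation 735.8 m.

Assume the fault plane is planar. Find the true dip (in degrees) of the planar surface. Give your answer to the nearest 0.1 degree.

Let the plane be z = a·x + b·y + c.
Outcrop 2−Outcrop 1: 32a − 96b = −45.5;  Outcrop 3−Outcrop 1: −98a − 176b = −45.5.
Solving gives a = −0.24202, b = 0.39328.
Gradient magnitude |∇z| = √(a² + b²) = √(0.05857 + 0.15467) = 0.46179.
True dip = arctan(0.46179) = 24.8°, dipping toward SSE (azimuth ≈ 148°).

24.8°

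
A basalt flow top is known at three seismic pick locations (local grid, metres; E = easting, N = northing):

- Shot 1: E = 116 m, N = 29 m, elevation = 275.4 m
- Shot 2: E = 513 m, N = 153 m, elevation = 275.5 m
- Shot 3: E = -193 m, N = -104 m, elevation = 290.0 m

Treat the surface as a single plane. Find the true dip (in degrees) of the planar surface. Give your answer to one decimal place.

Let the plane be z = a·E + b·N + c.
Shot 2−Shot 1: 397a + 124b = 0.1;  Shot 3−Shot 1: −309a − 133b = 14.6.
Solving gives a = 0.12590, b = −0.40229.
Gradient magnitude |∇z| = √(a² + b²) = √(0.01585 + 0.16183) = 0.42153.
True dip = arctan(0.42153) = 22.9°, dipping toward NNW (azimuth ≈ 343°).

22.9°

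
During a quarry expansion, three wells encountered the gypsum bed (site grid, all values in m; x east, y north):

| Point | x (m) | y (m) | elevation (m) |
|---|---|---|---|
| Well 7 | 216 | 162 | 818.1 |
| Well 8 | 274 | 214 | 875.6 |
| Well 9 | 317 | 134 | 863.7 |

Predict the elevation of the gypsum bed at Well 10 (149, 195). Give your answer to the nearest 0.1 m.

Let the plane be z = a·x + b·y + c.
Well 8−Well 7: 58a + 52b = 57.5;  Well 9−Well 7: 101a − 28b = 45.6.
Solving gives a = 0.57900, b = 0.45996.
Then c = 818.1 − a·216 − b·162 = 618.52.
At (149, 195): z = 86.3 + 89.7 + 618.52 = 794.5 m.

794.5 m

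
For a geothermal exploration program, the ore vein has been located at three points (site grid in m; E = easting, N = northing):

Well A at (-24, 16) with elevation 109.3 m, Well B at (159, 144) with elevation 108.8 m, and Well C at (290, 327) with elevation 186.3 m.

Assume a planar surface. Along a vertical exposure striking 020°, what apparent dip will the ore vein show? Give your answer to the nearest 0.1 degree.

Two edge vectors: Well A→Well B = (183, 128, -0.5), Well A→Well C = (314, 311, 77).
Normal n = (Well A→Well B) × (Well A→Well C) = (10011.5, -14248, 16721).
So ∂z/∂E = −n_x/n_z = −0.59874 and ∂z/∂N = −n_y/n_z = 0.85210.
Unit vector along 020° is (sin 20°, cos 20°) = (0.3420, 0.9397).
Slope in that direction = a·(0.3420) + b·(0.9397) = 0.59593.
Apparent dip = arctan|0.59593| = 30.8° (true dip is 46.2°, so apparent ≤ true as expected).

30.8°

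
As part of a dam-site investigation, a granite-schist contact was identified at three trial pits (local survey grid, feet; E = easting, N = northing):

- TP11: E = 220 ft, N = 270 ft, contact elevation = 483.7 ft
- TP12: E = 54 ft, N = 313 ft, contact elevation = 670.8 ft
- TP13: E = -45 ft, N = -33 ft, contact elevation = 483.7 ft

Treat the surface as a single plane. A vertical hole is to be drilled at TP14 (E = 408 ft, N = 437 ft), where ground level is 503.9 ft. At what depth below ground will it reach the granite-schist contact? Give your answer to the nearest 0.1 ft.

58.7 ft

Two edge vectors: TP11→TP12 = (-166, 43, 187.1), TP11→TP13 = (-265, -303, 0).
Normal n = (TP11→TP12) × (TP11→TP13) = (56691.3, -49581.5, 61693).
So ∂z/∂E = −n_x/n_z = −0.91893 and ∂z/∂N = −n_y/n_z = 0.80368.
Intercept c from TP11: 483.7 + 202.16 − 216.99 = 468.87.
At (408, 437): z_contact = −374.92 + 351.21 + 468.87 = 445.16 ft.
Depth below ground = 503.9 − 445.16 = 58.7 ft.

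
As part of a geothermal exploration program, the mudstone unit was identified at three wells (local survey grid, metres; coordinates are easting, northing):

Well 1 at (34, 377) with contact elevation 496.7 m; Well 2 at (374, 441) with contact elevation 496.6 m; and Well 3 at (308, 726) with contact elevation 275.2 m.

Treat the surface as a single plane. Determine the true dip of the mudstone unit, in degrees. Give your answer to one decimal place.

37.1°

Let the plane be z = a·easting + b·northing + c.
Well 2−Well 1: 340a + 64b = −0.1;  Well 3−Well 1: 274a + 349b = −221.5.
Solving gives a = 0.13984, b = −0.74446.
Gradient magnitude |∇z| = √(a² + b²) = √(0.01956 + 0.55422) = 0.75748.
True dip = arctan(0.75748) = 37.1°, dipping toward N (azimuth ≈ 349°).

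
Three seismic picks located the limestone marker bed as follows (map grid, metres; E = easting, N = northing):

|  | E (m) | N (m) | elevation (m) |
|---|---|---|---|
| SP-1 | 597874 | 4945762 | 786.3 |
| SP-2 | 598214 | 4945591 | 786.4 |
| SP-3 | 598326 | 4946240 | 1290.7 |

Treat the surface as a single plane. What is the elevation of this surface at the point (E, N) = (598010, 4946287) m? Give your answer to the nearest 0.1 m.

1210.6 m

Two edge vectors: SP-1→SP-2 = (340, -171, 0.1), SP-1→SP-3 = (452, 478, 504.4).
Normal n = (SP-1→SP-2) × (SP-1→SP-3) = (-86300.2, -171450.8, 239812).
So ∂z/∂E = −n_x/n_z = 0.359866062 and ∂z/∂N = −n_y/n_z = 0.714938368.
Intercept c from SP-1: 786.3 − 215154.56 − 3535915.01 = −3750283.28.
At (598010, 4946287): z = 215203.5 + 3536290.4 − 3750283.28 = 1210.6 m.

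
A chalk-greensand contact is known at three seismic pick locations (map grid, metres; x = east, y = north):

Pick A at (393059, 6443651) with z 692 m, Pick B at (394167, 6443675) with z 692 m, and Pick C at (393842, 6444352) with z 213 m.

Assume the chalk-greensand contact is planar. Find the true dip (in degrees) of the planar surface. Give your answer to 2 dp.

35.01°

Two edge vectors: Pick A→Pick B = (1108, 24, 0), Pick A→Pick C = (783, 701, -479).
Normal n = (Pick A→Pick B) × (Pick A→Pick C) = (-11496, 530732, 757916).
So ∂z/∂x = −n_x/n_z = 0.01517 and ∂z/∂y = −n_y/n_z = −0.70025.
Gradient magnitude |∇z| = √(a² + b²) = √(0.00023 + 0.49035) = 0.70042.
True dip = arctan(0.70042) = 35.01°, dipping toward N (azimuth ≈ 359°).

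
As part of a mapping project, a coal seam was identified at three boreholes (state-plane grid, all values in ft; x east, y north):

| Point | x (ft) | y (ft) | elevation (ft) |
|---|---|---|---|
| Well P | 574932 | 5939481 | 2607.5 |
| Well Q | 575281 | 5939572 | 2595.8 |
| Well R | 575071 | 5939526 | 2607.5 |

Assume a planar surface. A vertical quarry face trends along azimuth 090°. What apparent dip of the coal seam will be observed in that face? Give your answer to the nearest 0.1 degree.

9.8°

Two edge vectors: Well P→Well Q = (349, 91, -11.7), Well P→Well R = (139, 45, 0).
Normal n = (Well P→Well Q) × (Well P→Well R) = (526.5, -1626.3, 3056).
So ∂z/∂x = −n_x/n_z = −0.17228 and ∂z/∂y = −n_y/n_z = 0.53217.
Unit vector along 090° is (sin 90°, cos 90°) = (1.0000, 0.0000).
Slope in that direction = a·(1.0000) + b·(0.0000) = −0.17228.
Apparent dip = arctan|0.17228| = 9.8° (true dip is 29.2°, so apparent ≤ true as expected).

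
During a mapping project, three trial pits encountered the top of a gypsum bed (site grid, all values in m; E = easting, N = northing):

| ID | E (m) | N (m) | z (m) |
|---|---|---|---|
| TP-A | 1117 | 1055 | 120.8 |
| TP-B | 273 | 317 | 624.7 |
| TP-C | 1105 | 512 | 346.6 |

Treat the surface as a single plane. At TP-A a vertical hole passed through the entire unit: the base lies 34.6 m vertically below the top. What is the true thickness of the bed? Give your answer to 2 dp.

31.26 m

Let the plane be z = a·E + b·N + c.
TP-B−TP-A: −844a − 738b = 503.9;  TP-C−TP-A: −12a − 543b = 225.8.
Solving gives a = −0.23803, b = −0.41058.
|∇z| = √(a²+b²) = 0.47458, so dip δ = arctan(0.47458) = 25.39°.
True thickness = vertical thickness × cos δ = 34.6 × cos 25.39° = 31.26 m.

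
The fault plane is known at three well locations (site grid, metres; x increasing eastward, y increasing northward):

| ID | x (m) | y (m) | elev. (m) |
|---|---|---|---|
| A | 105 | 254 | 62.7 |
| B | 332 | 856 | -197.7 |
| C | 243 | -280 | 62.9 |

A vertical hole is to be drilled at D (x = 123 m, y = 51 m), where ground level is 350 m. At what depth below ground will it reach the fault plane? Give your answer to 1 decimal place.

263.8 m

Let the plane be z = a·x + b·y + c.
B−A: 227a + 602b = −260.4;  C−A: 138a − 534b = 0.2.
Solving gives a = −0.68007, b = −0.17612.
Then c = 62.7 − a·105 − b·254 = 178.84.
At (123, 51): z_contact = −83.65 − 8.98 + 178.84 = 86.21 m.
Depth below ground = 350 − 86.21 = 263.8 m.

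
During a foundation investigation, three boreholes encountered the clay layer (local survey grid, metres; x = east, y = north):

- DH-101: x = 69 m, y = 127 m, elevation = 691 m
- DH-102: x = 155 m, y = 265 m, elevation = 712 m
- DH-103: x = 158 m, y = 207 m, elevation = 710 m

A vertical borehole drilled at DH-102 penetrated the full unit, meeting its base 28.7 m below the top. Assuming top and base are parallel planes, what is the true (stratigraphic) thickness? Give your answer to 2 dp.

Let the plane be z = a·x + b·y + c.
DH-102−DH-101: 86a + 138b = 21;  DH-103−DH-101: 89a + 80b = 19.
Solving gives a = 0.17438, b = 0.04350.
|∇z| = √(a²+b²) = 0.17972, so dip δ = arctan(0.17972) = 10.19°.
True thickness = vertical thickness × cos δ = 28.7 × cos 10.19° = 28.25 m.

28.25 m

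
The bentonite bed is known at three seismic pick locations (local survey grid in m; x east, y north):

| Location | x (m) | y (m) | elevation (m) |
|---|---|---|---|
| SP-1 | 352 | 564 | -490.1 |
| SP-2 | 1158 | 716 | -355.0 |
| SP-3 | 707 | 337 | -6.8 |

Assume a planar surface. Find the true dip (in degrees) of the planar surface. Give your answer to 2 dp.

56.44°

Let the plane be z = a·x + b·y + c.
SP-2−SP-1: 806a + 152b = 135.1;  SP-3−SP-1: 355a − 227b = 483.3.
Solving gives a = 0.43951, b = −1.44174.
Gradient magnitude |∇z| = √(a² + b²) = √(0.19317 + 2.07861) = 1.50724.
True dip = arctan(1.50724) = 56.44°, dipping toward NNW (azimuth ≈ 343°).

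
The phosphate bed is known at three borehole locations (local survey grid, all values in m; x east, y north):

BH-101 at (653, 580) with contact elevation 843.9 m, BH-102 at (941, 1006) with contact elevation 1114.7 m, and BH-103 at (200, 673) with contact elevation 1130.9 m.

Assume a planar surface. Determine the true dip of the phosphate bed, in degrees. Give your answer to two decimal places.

Let the plane be z = a·x + b·y + c.
BH-102−BH-101: 288a + 426b = 270.8;  BH-103−BH-101: −453a + 93b = 287.
Solving gives a = −0.44174, b = 0.93432.
Gradient magnitude |∇z| = √(a² + b²) = √(0.19513 + 0.87296) = 1.03348.
True dip = arctan(1.03348) = 45.94°, dipping toward SSE (azimuth ≈ 155°).

45.94°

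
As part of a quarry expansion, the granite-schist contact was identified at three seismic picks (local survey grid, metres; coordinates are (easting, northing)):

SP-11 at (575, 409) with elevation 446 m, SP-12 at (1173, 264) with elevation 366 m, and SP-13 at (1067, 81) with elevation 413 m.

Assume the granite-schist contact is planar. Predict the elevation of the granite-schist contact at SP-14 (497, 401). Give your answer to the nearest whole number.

461 m

Two edge vectors: SP-11→SP-12 = (598, -145, -80), SP-11→SP-13 = (492, -328, -33).
Normal n = (SP-11→SP-12) × (SP-11→SP-13) = (-21455, -19626, -124804).
So ∂z/∂E = −n_x/n_z = −0.17191 and ∂z/∂N = −n_y/n_z = −0.15725.
Intercept c from SP-11: 446 + 98.85 + 64.32 = 609.17.
At (497, 401): z = −85.4 − 63.1 + 609.17 = 460.7 m.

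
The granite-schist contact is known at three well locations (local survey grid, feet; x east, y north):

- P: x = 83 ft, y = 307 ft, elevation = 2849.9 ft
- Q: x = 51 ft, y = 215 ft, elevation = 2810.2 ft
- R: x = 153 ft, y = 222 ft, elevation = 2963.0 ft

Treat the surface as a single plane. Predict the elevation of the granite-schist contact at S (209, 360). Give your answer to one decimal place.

Two edge vectors: P→Q = (-32, -92, -39.7), P→R = (70, -85, 113.1).
Normal n = (P→Q) × (P→R) = (-13779.7, 840.2, 9160).
So ∂z/∂x = −n_x/n_z = 1.50433 and ∂z/∂y = −n_y/n_z = −0.09172.
Intercept c from P: 2849.9 − 124.86 + 28.16 = 2753.20.
At (209, 360): z = 314.4 − 33.0 + 2753.20 = 3034.6 ft.

3034.6 ft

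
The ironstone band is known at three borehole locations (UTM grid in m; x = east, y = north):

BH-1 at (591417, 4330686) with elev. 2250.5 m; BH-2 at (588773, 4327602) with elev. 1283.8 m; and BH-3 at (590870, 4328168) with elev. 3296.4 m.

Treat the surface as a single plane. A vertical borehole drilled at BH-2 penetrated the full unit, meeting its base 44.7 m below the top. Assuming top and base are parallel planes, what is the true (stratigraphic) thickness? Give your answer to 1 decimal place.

27.0 m

Two edge vectors: BH-1→BH-2 = (-2644, -3084, -966.7), BH-1→BH-3 = (-547, -2518, 1045.9).
Normal n = (BH-1→BH-2) × (BH-1→BH-3) = (-5659706.2, 3294144.5, 4970644).
So ∂z/∂x = −n_x/n_z = 1.13863 and ∂z/∂y = −n_y/n_z = −0.66272.
|∇z| = √(a²+b²) = 1.31745, so dip δ = arctan(1.31745) = 52.80°.
True thickness = vertical thickness × cos δ = 44.7 × cos 52.80° = 27.0 m.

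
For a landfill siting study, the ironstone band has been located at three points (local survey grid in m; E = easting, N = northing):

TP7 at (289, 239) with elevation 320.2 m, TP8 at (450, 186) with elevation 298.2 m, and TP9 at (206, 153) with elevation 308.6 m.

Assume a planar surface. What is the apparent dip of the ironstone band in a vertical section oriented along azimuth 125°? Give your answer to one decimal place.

Let the plane be z = a·E + b·N + c.
TP8−TP7: 161a − 53b = −22;  TP9−TP7: −83a − 86b = −11.6.
Solving gives a = −0.07000, b = 0.20244.
Unit vector along 125° is (sin 125°, cos 125°) = (0.8192, -0.5736).
Slope in that direction = a·(0.8192) + b·(-0.5736) = −0.17346.
Apparent dip = arctan|0.17346| = 9.8° (true dip is 12.1°, so apparent ≤ true as expected).

9.8°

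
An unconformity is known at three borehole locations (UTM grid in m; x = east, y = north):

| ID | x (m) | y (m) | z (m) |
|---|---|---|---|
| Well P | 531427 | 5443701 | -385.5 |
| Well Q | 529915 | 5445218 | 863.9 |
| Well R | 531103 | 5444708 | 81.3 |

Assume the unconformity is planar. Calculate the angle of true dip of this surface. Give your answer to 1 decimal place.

Let the plane be z = a·x + b·y + c.
Well Q−Well P: −1512a + 1517b = 1249.4;  Well R−Well P: −324a + 1007b = 466.8.
Solving gives a = −0.53343, b = 0.29192.
Gradient magnitude |∇z| = √(a² + b²) = √(0.28455 + 0.08522) = 0.60809.
True dip = arctan(0.60809) = 31.3°, dipping toward ESE (azimuth ≈ 119°).

31.3°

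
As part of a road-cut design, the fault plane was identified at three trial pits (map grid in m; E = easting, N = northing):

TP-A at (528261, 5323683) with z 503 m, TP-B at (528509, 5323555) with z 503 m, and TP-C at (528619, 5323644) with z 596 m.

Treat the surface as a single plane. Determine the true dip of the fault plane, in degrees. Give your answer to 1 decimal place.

35.7°

Two edge vectors: TP-A→TP-B = (248, -128, 0), TP-A→TP-C = (358, -39, 93).
Normal n = (TP-A→TP-B) × (TP-A→TP-C) = (-11904, -23064, 36152).
So ∂z/∂E = −n_x/n_z = 0.32928 and ∂z/∂N = −n_y/n_z = 0.63797.
Gradient magnitude |∇z| = √(a² + b²) = √(0.10842 + 0.40701) = 0.71794.
True dip = arctan(0.71794) = 35.7°, dipping toward SSW (azimuth ≈ 207°).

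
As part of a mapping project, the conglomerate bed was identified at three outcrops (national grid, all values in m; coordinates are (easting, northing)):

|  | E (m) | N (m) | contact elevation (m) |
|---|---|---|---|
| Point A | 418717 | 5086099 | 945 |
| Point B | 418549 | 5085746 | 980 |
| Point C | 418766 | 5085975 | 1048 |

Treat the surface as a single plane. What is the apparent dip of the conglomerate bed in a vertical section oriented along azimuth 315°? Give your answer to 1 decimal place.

43.4°

Two edge vectors: Point A→Point B = (-168, -353, 35), Point A→Point C = (49, -124, 103).
Normal n = (Point A→Point B) × (Point A→Point C) = (-32019, 19019, 38129).
So ∂z/∂E = −n_x/n_z = 0.83975 and ∂z/∂N = −n_y/n_z = −0.49881.
Unit vector along 315° is (sin 315°, cos 315°) = (-0.7071, 0.7071).
Slope in that direction = a·(-0.7071) + b·(0.7071) = −0.94651.
Apparent dip = arctan|0.94651| = 43.4° (true dip is 44.3°, so apparent ≤ true as expected).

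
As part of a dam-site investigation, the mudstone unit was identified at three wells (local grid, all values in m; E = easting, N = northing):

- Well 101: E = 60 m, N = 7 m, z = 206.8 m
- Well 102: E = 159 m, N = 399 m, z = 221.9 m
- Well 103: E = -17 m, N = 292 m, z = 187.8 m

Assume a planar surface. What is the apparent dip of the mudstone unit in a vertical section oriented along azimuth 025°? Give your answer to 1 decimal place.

4.2°

Two edge vectors: Well 101→Well 102 = (99, 392, 15.1), Well 101→Well 103 = (-77, 285, -19).
Normal n = (Well 101→Well 102) × (Well 101→Well 103) = (-11751.5, 718.3, 58399).
So ∂z/∂E = −n_x/n_z = 0.20123 and ∂z/∂N = −n_y/n_z = −0.01230.
Unit vector along 025° is (sin 25°, cos 25°) = (0.4226, 0.9063).
Slope in that direction = a·(0.4226) + b·(0.9063) = 0.07390.
Apparent dip = arctan|0.07390| = 4.2° (true dip is 11.4°, so apparent ≤ true as expected).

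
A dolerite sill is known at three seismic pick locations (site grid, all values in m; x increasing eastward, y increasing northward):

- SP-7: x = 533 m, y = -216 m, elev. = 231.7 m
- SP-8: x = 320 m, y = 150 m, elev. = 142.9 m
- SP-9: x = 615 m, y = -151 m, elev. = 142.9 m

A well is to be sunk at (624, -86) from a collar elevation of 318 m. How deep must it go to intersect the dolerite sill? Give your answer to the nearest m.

219 m

Let the plane be z = a·x + b·y + c.
SP-8−SP-7: −213a + 366b = −88.8;  SP-9−SP-7: 82a + 65b = −88.8.
Solving gives a = −0.60945, b = −0.59730.
Then c = 231.7 − a·533 − b·-216 = 427.52.
At (624, -86): z_contact = −380.3 + 51.4 + 427.52 = 98.6 m.
Depth below ground = 318 − 98.6 = 219 m.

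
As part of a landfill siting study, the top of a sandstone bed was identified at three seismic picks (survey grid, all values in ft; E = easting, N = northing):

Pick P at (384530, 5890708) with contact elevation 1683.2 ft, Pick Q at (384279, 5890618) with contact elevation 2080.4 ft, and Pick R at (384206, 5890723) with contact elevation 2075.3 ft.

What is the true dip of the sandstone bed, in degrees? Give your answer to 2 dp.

Let the plane be z = a·E + b·N + c.
Pick Q−Pick P: −251a − 90b = 397.2;  Pick R−Pick P: −324a + 15b = 392.1.
Solving gives a = −1.25276, b = −0.91954.
Gradient magnitude |∇z| = √(a² + b²) = √(1.56940 + 0.84555) = 1.55401.
True dip = arctan(1.55401) = 57.24°, dipping toward NE (azimuth ≈ 054°).

57.24°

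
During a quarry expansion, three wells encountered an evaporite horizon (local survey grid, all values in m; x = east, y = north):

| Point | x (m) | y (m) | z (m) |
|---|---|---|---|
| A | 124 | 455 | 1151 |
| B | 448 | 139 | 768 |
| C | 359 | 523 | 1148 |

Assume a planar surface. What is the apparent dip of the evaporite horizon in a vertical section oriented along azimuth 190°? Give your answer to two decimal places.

Let the plane be z = a·x + b·y + c.
B−A: 324a − 316b = −383;  C−A: 235a + 68b = −3.
Solving gives a = −0.28031, b = 0.92461.
Unit vector along 190° is (sin 190°, cos 190°) = (-0.1736, -0.9848).
Slope in that direction = a·(-0.1736) + b·(-0.9848) = −0.86189.
Apparent dip = arctan|0.86189| = 40.76° (true dip is 44.0°, so apparent ≤ true as expected).

40.76°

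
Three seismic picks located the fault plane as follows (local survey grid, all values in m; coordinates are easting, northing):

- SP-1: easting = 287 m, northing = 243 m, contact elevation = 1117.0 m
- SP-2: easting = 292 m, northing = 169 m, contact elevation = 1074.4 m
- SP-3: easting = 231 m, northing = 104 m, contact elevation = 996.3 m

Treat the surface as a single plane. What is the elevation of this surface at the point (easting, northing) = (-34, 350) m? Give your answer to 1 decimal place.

983.4 m

Let the plane be z = a·easting + b·northing + c.
SP-2−SP-1: 5a − 74b = −42.6;  SP-3−SP-1: −56a − 139b = −120.7.
Solving gives a = 0.62211, b = 0.61771.
Then c = 1117 − a·287 − b·243 = 788.35.
At (-34, 350): z = −21.2 + 216.2 + 788.35 = 983.4 m.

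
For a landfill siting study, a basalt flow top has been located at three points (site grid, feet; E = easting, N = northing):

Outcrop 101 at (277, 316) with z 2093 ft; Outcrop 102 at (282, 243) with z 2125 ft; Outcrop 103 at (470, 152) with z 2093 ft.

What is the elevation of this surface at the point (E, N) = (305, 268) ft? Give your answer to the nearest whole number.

2104 ft

Let the plane be z = a·E + b·N + c.
Outcrop 102−Outcrop 101: 5a − 73b = 32;  Outcrop 103−Outcrop 101: 193a − 164b = 0.
Solving gives a = −0.39551, b = −0.46545.
Then c = 2093 − a·277 − b·316 = 2349.64.
At (305, 268): z = −120.6 − 124.7 + 2349.64 = 2104.3 ft.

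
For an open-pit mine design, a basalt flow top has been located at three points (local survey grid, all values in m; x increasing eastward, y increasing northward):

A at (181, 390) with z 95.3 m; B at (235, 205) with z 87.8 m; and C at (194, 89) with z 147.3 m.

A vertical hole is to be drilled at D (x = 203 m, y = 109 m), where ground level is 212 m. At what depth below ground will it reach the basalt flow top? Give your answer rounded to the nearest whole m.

Let the plane be z = a·x + b·y + c.
B−A: 54a − 185b = −7.5;  C−A: 13a − 301b = 52.
Solving gives a = −0.85764, b = −0.20980.
Then c = 95.3 − a·181 − b·390 = 332.35.
At (203, 109): z_contact = −174.1 − 22.9 + 332.35 = 135.4 m.
Depth below ground = 212 − 135.4 = 77 m.

77 m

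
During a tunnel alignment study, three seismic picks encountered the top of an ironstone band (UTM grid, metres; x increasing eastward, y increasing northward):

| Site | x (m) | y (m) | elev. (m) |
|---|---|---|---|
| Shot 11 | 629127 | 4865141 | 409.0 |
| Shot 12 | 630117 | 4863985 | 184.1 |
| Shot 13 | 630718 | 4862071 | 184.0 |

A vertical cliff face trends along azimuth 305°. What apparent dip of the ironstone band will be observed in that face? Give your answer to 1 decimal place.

Let the plane be z = a·x + b·y + c.
Shot 12−Shot 11: 990a − 1156b = −224.9;  Shot 13−Shot 11: 1591a − 3070b = −225.
Solving gives a = −0.35859, b = −0.11255.
Unit vector along 305° is (sin 305°, cos 305°) = (-0.8192, 0.5736).
Slope in that direction = a·(-0.8192) + b·(0.5736) = 0.22918.
Apparent dip = arctan|0.22918| = 12.9° (true dip is 20.6°, so apparent ≤ true as expected).

12.9°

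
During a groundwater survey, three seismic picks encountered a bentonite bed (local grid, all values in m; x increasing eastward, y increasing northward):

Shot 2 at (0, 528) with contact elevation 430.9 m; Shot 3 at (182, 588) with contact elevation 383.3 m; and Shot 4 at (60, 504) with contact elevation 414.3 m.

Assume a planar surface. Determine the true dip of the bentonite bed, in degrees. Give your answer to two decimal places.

15.07°

Two edge vectors: Shot 2→Shot 3 = (182, 60, -47.6), Shot 2→Shot 4 = (60, -24, -16.6).
Normal n = (Shot 2→Shot 3) × (Shot 2→Shot 4) = (-2138.4, 165.2, -7968).
So ∂z/∂x = −n_x/n_z = −0.26837 and ∂z/∂y = −n_y/n_z = 0.02073.
Gradient magnitude |∇z| = √(a² + b²) = √(0.07202 + 0.00043) = 0.26917.
True dip = arctan(0.26917) = 15.07°, dipping toward E (azimuth ≈ 094°).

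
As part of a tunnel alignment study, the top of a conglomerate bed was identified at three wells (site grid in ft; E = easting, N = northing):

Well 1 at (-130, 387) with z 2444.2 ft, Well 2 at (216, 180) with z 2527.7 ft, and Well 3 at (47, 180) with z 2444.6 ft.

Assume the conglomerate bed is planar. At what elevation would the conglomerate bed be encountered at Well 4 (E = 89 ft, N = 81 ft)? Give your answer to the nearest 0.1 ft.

Two edge vectors: Well 1→Well 2 = (346, -207, 83.5), Well 1→Well 3 = (177, -207, 0.4).
Normal n = (Well 1→Well 2) × (Well 1→Well 3) = (17201.7, 14641.1, -34983).
So ∂z/∂E = −n_x/n_z = 0.49172 and ∂z/∂N = −n_y/n_z = 0.41852.
Intercept c from Well 1: 2444.2 + 63.92 − 161.97 = 2346.16.
At (89, 81): z = 43.8 + 33.9 + 2346.16 = 2423.8 ft.

2423.8 ft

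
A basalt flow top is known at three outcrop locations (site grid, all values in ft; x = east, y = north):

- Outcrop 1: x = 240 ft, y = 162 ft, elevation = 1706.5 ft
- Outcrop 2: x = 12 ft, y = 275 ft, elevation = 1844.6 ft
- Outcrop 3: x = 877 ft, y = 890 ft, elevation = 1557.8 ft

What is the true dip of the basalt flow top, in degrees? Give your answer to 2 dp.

Two edge vectors: Outcrop 1→Outcrop 2 = (-228, 113, 138.1), Outcrop 1→Outcrop 3 = (637, 728, -148.7).
Normal n = (Outcrop 1→Outcrop 2) × (Outcrop 1→Outcrop 3) = (-117339.9, 54066.1, -237965).
So ∂z/∂x = −n_x/n_z = −0.49310 and ∂z/∂y = −n_y/n_z = 0.22720.
Gradient magnitude |∇z| = √(a² + b²) = √(0.24314 + 0.05162) = 0.54292.
True dip = arctan(0.54292) = 28.50°, dipping toward ESE (azimuth ≈ 115°).

28.50°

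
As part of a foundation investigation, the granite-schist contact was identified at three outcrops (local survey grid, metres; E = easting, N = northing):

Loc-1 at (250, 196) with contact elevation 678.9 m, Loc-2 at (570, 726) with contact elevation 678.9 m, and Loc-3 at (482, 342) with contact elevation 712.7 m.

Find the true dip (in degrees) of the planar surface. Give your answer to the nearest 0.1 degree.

Let the plane be z = a·E + b·N + c.
Loc-2−Loc-1: 320a + 530b = 0;  Loc-3−Loc-1: 232a + 146b = 33.8.
Solving gives a = 0.23497, b = −0.14187.
Gradient magnitude |∇z| = √(a² + b²) = √(0.05521 + 0.02013) = 0.27448.
True dip = arctan(0.27448) = 15.3°, dipping toward WNW (azimuth ≈ 301°).

15.3°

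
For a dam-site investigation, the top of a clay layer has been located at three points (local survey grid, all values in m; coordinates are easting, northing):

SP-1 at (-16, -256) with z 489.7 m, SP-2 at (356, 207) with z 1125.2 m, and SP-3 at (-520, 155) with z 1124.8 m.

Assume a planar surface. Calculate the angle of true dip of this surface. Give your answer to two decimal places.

Two edge vectors: SP-1→SP-2 = (372, 463, 635.5), SP-1→SP-3 = (-504, 411, 635.1).
Normal n = (SP-1→SP-2) × (SP-1→SP-3) = (32860.8, -556549.2, 386244).
So ∂z/∂easting = −n_x/n_z = −0.08508 and ∂z/∂northing = −n_y/n_z = 1.44093.
Gradient magnitude |∇z| = √(a² + b²) = √(0.00724 + 2.07627) = 1.44344.
True dip = arctan(1.44344) = 55.29°, dipping toward S (azimuth ≈ 177°).

55.29°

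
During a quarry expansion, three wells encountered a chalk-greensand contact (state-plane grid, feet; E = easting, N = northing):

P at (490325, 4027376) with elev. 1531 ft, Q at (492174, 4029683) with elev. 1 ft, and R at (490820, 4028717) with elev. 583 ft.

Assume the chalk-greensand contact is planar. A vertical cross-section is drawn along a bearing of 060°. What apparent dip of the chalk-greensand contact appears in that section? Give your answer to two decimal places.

15.88°

Two edge vectors: P→Q = (1849, 2307, -1530), P→R = (495, 1341, -948).
Normal n = (P→Q) × (P→R) = (-135306, 995502, 1337544).
So ∂z/∂E = −n_x/n_z = 0.10116 and ∂z/∂N = −n_y/n_z = −0.74428.
Unit vector along 060° is (sin 60°, cos 60°) = (0.8660, 0.5000).
Slope in that direction = a·(0.8660) + b·(0.5000) = −0.28453.
Apparent dip = arctan|0.28453| = 15.88° (true dip is 36.9°, so apparent ≤ true as expected).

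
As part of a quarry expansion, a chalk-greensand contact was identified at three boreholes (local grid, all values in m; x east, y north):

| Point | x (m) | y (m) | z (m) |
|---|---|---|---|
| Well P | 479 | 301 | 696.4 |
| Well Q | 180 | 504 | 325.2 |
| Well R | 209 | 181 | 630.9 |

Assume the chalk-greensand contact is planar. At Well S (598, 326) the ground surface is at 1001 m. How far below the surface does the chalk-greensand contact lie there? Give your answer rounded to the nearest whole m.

251 m

Let the plane be z = a·x + b·y + c.
Well Q−Well P: −299a + 203b = −371.2;  Well R−Well P: −270a − 120b = −65.5.
Solving gives a = 0.63778, b = −0.88918.
Then c = 696.4 − a·479 − b·301 = 658.54.
At (598, 326): z_contact = 381.4 − 289.9 + 658.54 = 750.1 m.
Depth below ground = 1001 − 750.1 = 251 m.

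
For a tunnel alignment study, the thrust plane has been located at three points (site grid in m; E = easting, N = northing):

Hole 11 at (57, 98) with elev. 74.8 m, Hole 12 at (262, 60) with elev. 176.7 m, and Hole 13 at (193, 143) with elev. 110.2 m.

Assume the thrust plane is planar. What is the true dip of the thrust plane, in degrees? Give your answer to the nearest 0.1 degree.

Let the plane be z = a·E + b·N + c.
Hole 12−Hole 11: 205a − 38b = 101.9;  Hole 13−Hole 11: 136a + 45b = 35.4.
Solving gives a = 0.41205, b = −0.45865.
Gradient magnitude |∇z| = √(a² + b²) = √(0.16979 + 0.21036) = 0.61656.
True dip = arctan(0.61656) = 31.7°, dipping toward NW (azimuth ≈ 318°).

31.7°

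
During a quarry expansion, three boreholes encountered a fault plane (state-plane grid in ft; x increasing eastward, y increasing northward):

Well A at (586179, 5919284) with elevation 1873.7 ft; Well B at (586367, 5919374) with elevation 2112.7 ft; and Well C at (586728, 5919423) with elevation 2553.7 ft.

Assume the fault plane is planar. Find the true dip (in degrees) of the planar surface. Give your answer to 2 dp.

Two edge vectors: Well A→Well B = (188, 90, 239), Well A→Well C = (549, 139, 680).
Normal n = (Well A→Well B) × (Well A→Well C) = (27979, 3371, -23278).
So ∂z/∂x = −n_x/n_z = 1.20195 and ∂z/∂y = −n_y/n_z = 0.14481.
Gradient magnitude |∇z| = √(a² + b²) = √(1.44468 + 0.02097) = 1.21064.
True dip = arctan(1.21064) = 50.44°, dipping toward W (azimuth ≈ 263°).

50.44°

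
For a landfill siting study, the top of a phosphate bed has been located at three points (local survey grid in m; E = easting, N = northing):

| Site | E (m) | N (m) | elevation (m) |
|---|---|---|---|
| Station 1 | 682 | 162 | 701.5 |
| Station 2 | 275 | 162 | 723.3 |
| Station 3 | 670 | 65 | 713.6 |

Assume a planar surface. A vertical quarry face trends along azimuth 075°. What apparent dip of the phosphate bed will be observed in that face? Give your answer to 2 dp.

4.71°

Two edge vectors: Station 1→Station 2 = (-407, 0, 21.8), Station 1→Station 3 = (-12, -97, 12.1).
Normal n = (Station 1→Station 2) × (Station 1→Station 3) = (2114.6, 4663.1, 39479).
So ∂z/∂E = −n_x/n_z = −0.05356 and ∂z/∂N = −n_y/n_z = −0.11812.
Unit vector along 075° is (sin 75°, cos 75°) = (0.9659, 0.2588).
Slope in that direction = a·(0.9659) + b·(0.2588) = −0.08231.
Apparent dip = arctan|0.08231| = 4.71° (true dip is 7.4°, so apparent ≤ true as expected).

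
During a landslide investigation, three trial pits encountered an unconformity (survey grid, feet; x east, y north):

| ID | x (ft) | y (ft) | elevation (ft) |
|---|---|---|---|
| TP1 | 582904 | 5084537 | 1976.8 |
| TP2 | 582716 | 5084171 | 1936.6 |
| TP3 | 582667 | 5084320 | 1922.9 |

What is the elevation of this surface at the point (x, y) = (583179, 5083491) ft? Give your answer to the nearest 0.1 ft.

2056.5 ft

Let the plane be z = a·x + b·y + c.
TP2−TP1: −188a − 366b = −40.2;  TP3−TP1: −237a − 217b = −53.9.
Solving gives a = 0.239498542, b = −0.013185043.
Then c = 1976.8 − a·582904 − b·5084537 = −70588.02.
At (583179, 5083491): z = 139670.5 − 67026.0 − 70588.02 = 2056.5 ft.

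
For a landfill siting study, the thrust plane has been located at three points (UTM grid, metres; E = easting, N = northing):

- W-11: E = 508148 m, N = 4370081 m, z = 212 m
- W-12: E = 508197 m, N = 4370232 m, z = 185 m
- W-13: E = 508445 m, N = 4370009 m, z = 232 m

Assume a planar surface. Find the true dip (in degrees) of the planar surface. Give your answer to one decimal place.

Let the plane be z = a·E + b·N + c.
W-12−W-11: 49a + 151b = −27;  W-13−W-11: 297a − 72b = 20.
Solving gives a = 0.02224, b = −0.18603.
Gradient magnitude |∇z| = √(a² + b²) = √(0.00049 + 0.03461) = 0.18735.
True dip = arctan(0.18735) = 10.6°, dipping toward N (azimuth ≈ 353°).

10.6°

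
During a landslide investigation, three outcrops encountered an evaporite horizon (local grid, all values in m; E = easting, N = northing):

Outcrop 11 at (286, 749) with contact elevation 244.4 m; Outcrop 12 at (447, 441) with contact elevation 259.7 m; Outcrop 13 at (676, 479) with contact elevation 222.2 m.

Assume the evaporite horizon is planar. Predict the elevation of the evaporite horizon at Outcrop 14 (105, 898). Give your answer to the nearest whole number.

252 m

Let the plane be z = a·E + b·N + c.
Outcrop 12−Outcrop 11: 161a − 308b = 15.3;  Outcrop 13−Outcrop 11: 390a − 270b = −22.2.
Solving gives a = −0.14310, b = −0.12448.
Then c = 244.4 − a·286 − b·749 = 378.56.
At (105, 898): z = −15.0 − 111.8 + 378.56 = 251.8 m.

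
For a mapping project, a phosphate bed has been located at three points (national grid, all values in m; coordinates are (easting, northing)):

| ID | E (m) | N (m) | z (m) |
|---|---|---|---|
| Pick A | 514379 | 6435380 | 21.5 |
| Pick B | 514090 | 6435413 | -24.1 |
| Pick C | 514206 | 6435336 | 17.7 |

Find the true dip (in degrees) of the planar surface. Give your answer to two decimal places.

Two edge vectors: Pick A→Pick B = (-289, 33, -45.6), Pick A→Pick C = (-173, -44, -3.8).
Normal n = (Pick A→Pick B) × (Pick A→Pick C) = (-2131.8, 6790.6, 18425).
So ∂z/∂E = −n_x/n_z = 0.11570 and ∂z/∂N = −n_y/n_z = −0.36855.
Gradient magnitude |∇z| = √(a² + b²) = √(0.01339 + 0.13583) = 0.38629.
True dip = arctan(0.38629) = 21.12°, dipping toward NNW (azimuth ≈ 343°).

21.12°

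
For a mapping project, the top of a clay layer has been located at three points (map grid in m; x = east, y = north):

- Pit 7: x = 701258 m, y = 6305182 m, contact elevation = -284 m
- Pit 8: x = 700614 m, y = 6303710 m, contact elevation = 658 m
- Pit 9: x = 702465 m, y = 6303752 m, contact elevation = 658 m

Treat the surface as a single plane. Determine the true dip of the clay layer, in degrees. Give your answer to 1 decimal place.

32.9°

Two edge vectors: Pit 7→Pit 8 = (-644, -1472, 942), Pit 7→Pit 9 = (1207, -1430, 942).
Normal n = (Pit 7→Pit 8) × (Pit 7→Pit 9) = (-39564, 1743642, 2697624).
So ∂z/∂x = −n_x/n_z = 0.01467 and ∂z/∂y = −n_y/n_z = −0.64636.
Gradient magnitude |∇z| = √(a² + b²) = √(0.00022 + 0.41778) = 0.64653.
True dip = arctan(0.64653) = 32.9°, dipping toward N (azimuth ≈ 359°).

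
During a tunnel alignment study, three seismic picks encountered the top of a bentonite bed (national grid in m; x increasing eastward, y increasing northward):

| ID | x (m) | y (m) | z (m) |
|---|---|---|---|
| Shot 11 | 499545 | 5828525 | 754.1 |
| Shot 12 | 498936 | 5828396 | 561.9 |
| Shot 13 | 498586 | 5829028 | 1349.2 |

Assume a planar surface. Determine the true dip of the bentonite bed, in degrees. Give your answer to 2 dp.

51.83°

Let the plane be z = a·x + b·y + c.
Shot 12−Shot 11: −609a − 129b = −192.2;  Shot 13−Shot 11: −959a + 503b = 595.1.
Solving gives a = 0.04630, b = 1.27137.
Gradient magnitude |∇z| = √(a² + b²) = √(0.00214 + 1.61637) = 1.27221.
True dip = arctan(1.27221) = 51.83°, dipping toward S (azimuth ≈ 182°).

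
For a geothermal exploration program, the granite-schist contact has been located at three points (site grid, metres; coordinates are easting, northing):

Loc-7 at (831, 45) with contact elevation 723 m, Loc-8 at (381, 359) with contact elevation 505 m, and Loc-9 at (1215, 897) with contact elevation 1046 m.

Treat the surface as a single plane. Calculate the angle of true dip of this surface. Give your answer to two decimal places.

30.23°

Let the plane be z = a·easting + b·northing + c.
Loc-8−Loc-7: −450a + 314b = −218;  Loc-9−Loc-7: 384a + 852b = 323.
Solving gives a = 0.56979, b = 0.12230.
Gradient magnitude |∇z| = √(a² + b²) = √(0.32466 + 0.01496) = 0.58276.
True dip = arctan(0.58276) = 30.23°, dipping toward WSW (azimuth ≈ 258°).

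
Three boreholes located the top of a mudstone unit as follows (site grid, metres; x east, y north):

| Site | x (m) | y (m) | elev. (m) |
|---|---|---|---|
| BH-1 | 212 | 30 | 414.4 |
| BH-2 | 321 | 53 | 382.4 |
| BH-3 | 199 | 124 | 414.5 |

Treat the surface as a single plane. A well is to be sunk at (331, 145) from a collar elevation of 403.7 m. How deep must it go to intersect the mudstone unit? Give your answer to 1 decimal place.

Two edge vectors: BH-1→BH-2 = (109, 23, -32), BH-1→BH-3 = (-13, 94, 0.1).
Normal n = (BH-1→BH-2) × (BH-1→BH-3) = (3010.3, 405.1, 10545).
So ∂z/∂x = −n_x/n_z = −0.28547 and ∂z/∂y = −n_y/n_z = −0.03842.
Intercept c from BH-1: 414.4 + 60.52 + 1.15 = 476.07.
At (331, 145): z_contact = −94.49 − 5.57 + 476.07 = 376.01 m.
Depth below ground = 403.7 − 376.01 = 27.7 m.

27.7 m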